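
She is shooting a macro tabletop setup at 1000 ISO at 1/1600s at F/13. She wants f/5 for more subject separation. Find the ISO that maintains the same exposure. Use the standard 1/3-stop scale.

Aperture: f/13 → f/11 → f/10 → f/9 → f/8 → f/7.1 → f/6.3 → f/5.6 → f/5 — 2 2/3 stops larger aperture (brighter).
Need 2 2/3 stops darker from the ISO: 1000 → 800 → 640 → 500 → 400 → 320 → 250 → 200 → 160.

ISO 160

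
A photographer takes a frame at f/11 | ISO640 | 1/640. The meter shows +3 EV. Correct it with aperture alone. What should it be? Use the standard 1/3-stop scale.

Overexposed by 3 stops → need 3 stops darker.
Aperture: f/11 → f/13 → f/14 → f/16 → f/18 → f/20 → f/22 → f/25 → f/29 → f/32.

f/32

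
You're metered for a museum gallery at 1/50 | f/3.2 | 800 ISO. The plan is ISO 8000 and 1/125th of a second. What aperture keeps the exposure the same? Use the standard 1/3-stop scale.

ISO: 800 → 1000 → 1250 → 1600 → 2000 → 2500 → 3200 → 4000 → 5000 → 6400 → 8000 — 3 1/3 stops raised (brighter).
Shutter speed: 1/50 → 1/60 → 1/80 → 1/100 → 1/125 — 1 1/3 stops shorter (darker).
Net change so far: 2 stops brighter. Offset with the aperture: f/3.2 → f/3.5 → f/4 → f/4.5 → f/5 → f/5.6 → f/6.3.

f/6.3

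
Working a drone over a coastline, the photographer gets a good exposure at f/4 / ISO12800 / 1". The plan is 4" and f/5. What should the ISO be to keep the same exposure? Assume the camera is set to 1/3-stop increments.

ISO 5000

Shutter speed: 1 → 1.3 → 1.6 → 2 → 2.5 → 3.2 → 4 — 2 stops slower (brighter).
Aperture: f/4 → f/4.5 → f/5 — 2/3 stop narrower (darker).
Net change so far: 1 1/3 stops brighter. Offset with the ISO: 12800 → 10000 → 8000 → 6400 → 5000.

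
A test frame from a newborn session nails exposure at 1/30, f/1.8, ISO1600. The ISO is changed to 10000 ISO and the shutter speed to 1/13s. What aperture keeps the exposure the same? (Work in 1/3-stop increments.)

f/7.1

ISO: 1600 → 2000 → 2500 → 3200 → 4000 → 5000 → 6400 → 8000 → 10000 — 2 2/3 stops raised (brighter).
Shutter speed: 1/30 → 1/25 → 1/20 → 1/15 → 1/13 — 1 1/3 stops slower (brighter).
Net change so far: 4 stops brighter. Offset with the aperture: f/1.8 → f/2 → f/2.2 → f/2.5 → f/2.8 → f/3.2 → f/3.5 → f/4 → f/4.5 → f/5 → f/5.6 → f/6.3 → f/7.1.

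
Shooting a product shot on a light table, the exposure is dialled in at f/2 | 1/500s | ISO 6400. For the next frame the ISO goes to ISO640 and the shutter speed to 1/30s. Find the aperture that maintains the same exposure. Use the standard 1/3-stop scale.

ISO: 6400 → 5000 → 4000 → 3200 → 2500 → 2000 → 1600 → 1250 → 1000 → 800 → 640 — 3 1/3 stops dropped (darker).
Shutter speed: 1/500 → 1/400 → 1/320 → 1/250 → 1/200 → 1/160 → 1/125 → 1/100 → 1/80 → 1/60 → 1/50 → 1/40 → 1/30 — 4 stops longer (brighter).
Net change so far: 2/3 stop brighter. Offset with the aperture: f/2 → f/2.2 → f/2.5.

f/2.5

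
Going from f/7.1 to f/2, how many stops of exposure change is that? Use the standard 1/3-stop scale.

3 2/3 stops

f/7.1 → f/6.3 → f/5.6 → f/5 → f/4.5 → f/4 → f/3.5 → f/3.2 → f/2.8 → f/2.5 → f/2.2 → f/2 — count the steps: 11 third-stops = 3 2/3 stops.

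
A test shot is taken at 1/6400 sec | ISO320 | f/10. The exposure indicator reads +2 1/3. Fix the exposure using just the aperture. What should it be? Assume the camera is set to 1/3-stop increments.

Overexposed by 2 1/3 stops → need 2 1/3 stops darker.
Aperture: f/10 → f/11 → f/13 → f/14 → f/16 → f/18 → f/20 → f/22.

f/22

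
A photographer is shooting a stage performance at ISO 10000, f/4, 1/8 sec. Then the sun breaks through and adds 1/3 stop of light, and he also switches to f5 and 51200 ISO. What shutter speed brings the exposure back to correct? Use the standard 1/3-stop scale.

1/30s

Scene light: 1/3 stop brighter.
Aperture: f/4 → f/4.5 → f/5 — 2/3 stop stopped down (darker).
ISO: 10000 → 12800 → 16000 → 20000 → 25600 → 32000 → 40000 → 51200 — 2 1/3 stops raised (brighter).
Net so far: 2 stops brighter. Shutter speed: 1/8 → 1/10 → 1/13 → 1/15 → 1/20 → 1/25 → 1/30.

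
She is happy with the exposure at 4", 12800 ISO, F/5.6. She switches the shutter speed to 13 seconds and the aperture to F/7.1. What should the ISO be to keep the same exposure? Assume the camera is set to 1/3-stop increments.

ISO 6400

Shutter speed: 4 → 5 → 6 → 8 → 10 → 13 — 1 2/3 stops slower (brighter).
Aperture: f/5.6 → f/6.3 → f/7.1 — 2/3 stop smaller aperture (darker).
Net change so far: 1 stop brighter. Offset with the ISO: 12800 → 10000 → 8000 → 6400.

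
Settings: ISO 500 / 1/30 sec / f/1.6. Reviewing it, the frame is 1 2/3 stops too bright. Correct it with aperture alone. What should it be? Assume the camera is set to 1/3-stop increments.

f/2.8

Overexposed by 1 2/3 stops → need 1 2/3 stops darker.
Aperture: f/1.6 → f/1.8 → f/2 → f/2.2 → f/2.5 → f/2.8.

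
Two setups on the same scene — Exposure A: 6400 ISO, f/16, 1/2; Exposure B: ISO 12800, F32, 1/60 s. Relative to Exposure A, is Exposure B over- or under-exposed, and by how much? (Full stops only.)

Aperture: f/16 → f/22 → f/32 — 2 stops smaller aperture (darker).
Shutter speed: 1/2 → 1/4 → 1/8 → 1/15 → 1/30 → 1/60 — 5 stops shorter (darker).
ISO: 6400 → 12800 — 1 stop raised (brighter).
Net: −2 −5 +1 = −6 stops.

6 stops darker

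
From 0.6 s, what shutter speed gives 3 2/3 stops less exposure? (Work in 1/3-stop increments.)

1/20s

Shutter speed: 0.6 → 0.5 → 0.4 → 0.3 → 1/4 → 1/5 → 1/6 → 1/8 → 1/10 → 1/13 → 1/15 → 1/20 — 3 2/3 stops shorter (darker).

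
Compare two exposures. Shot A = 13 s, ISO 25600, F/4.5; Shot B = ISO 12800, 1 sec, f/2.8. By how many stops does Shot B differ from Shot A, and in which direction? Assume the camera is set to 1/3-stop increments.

Aperture: f/4.5 → f/4 → f/3.5 → f/3.2 → f/2.8 — 1 1/3 stops wider (brighter).
Shutter speed: 13 → 10 → 8 → 6 → 5 → 4 → 3.2 → 2.5 → 2 → 1.6 → 1.3 → 1 — 3 2/3 stops shorter (darker).
ISO: 25600 → 20000 → 16000 → 12800 — 1 stop dropped (darker).
Net: +1 1/3 −3 2/3 −1 = −3 1/3 stops.

3 1/3 stops darker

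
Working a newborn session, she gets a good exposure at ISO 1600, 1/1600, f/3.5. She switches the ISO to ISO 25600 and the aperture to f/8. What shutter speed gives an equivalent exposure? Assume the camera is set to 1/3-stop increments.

ISO: 1600 → 2000 → 2500 → 3200 → 4000 → 5000 → 6400 → 8000 → 10000 → 12800 → 16000 → 20000 → 25600 — 4 stops higher (brighter).
Aperture: f/3.5 → f/4 → f/4.5 → f/5 → f/5.6 → f/6.3 → f/7.1 → f/8 — 2 1/3 stops smaller aperture (darker).
Net change so far: 1 2/3 stops brighter. Offset with the shutter speed: 1/1600 → 1/2000 → 1/2500 → 1/3200 → 1/4000 → 1/5000.

1/5000s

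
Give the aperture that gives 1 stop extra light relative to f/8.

f/5.6

Aperture: f/8 → f/5.6 — 1 stop larger aperture (brighter).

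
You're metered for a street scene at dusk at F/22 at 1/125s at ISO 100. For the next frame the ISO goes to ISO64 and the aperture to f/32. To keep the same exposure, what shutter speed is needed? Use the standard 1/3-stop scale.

1/40s

ISO: 100 → 80 → 64 — 2/3 stop dropped (darker).
Aperture: f/22 → f/25 → f/29 → f/32 — 1 stop narrower (darker).
Net change so far: 1 2/3 stops darker. Offset with the shutter speed: 1/125 → 1/100 → 1/80 → 1/60 → 1/50 → 1/40.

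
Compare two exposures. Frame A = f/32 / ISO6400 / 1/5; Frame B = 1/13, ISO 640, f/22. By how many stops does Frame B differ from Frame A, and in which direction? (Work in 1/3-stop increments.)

Aperture: f/32 → f/29 → f/25 → f/22 — 1 stop opened up (brighter).
Shutter speed: 1/5 → 1/6 → 1/8 → 1/10 → 1/13 — 1 1/3 stops shorter (darker).
ISO: 6400 → 5000 → 4000 → 3200 → 2500 → 2000 → 1600 → 1250 → 1000 → 800 → 640 — 3 1/3 stops lower (darker).
Net: +1 −1 1/3 −3 1/3 = −3 2/3 stops.

3 2/3 stops darker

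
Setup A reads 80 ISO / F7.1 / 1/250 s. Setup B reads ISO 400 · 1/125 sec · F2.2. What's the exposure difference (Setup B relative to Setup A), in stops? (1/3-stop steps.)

6 2/3 stops brighter

Aperture: f/7.1 → f/6.3 → f/5.6 → f/5 → f/4.5 → f/4 → f/3.5 → f/3.2 → f/2.8 → f/2.5 → f/2.2 — 3 1/3 stops wider (brighter).
Shutter speed: 1/250 → 1/200 → 1/160 → 1/125 — 1 stop longer (brighter).
ISO: 80 → 100 → 125 → 160 → 200 → 250 → 320 → 400 — 2 1/3 stops raised (brighter).
Net: +3 1/3 +1 +2 1/3 = +6 2/3 stops.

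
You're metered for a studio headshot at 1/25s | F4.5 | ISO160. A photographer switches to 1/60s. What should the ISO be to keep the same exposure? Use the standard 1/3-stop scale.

ISO 400

Shutter speed: 1/25 → 1/30 → 1/40 → 1/50 → 1/60 — 1 1/3 stops faster (darker).
Need 1 1/3 stops brighter from the ISO: 160 → 200 → 250 → 320 → 400.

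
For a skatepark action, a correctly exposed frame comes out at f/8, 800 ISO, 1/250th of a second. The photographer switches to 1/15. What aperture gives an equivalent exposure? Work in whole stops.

Shutter speed: 1/250 → 1/125 → 1/60 → 1/30 → 1/15 — 4 stops longer (brighter).
Need 4 stops darker from the aperture: f/8 → f/11 → f/16 → f/22 → f/32.

f/32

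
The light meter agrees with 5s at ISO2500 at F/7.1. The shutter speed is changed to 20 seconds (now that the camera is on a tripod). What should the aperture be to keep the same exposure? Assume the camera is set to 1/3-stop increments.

Shutter speed: 5 → 6 → 8 → 10 → 13 → 15 → 20 — 2 stops slower (brighter).
Need 2 stops darker from the aperture: f/7.1 → f/8 → f/9 → f/10 → f/11 → f/13 → f/14.

f/14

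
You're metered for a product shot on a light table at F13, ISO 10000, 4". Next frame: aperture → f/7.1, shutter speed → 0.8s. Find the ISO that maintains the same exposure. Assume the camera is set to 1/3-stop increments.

ISO 16000

Aperture: f/13 → f/11 → f/10 → f/9 → f/8 → f/7.1 — 1 2/3 stops opened up (brighter).
Shutter speed: 4 → 3.2 → 2.5 → 2 → 1.6 → 1.3 → 1 → 0.8 — 2 1/3 stops faster (darker).
Net change so far: 2/3 stop darker. Offset with the ISO: 10000 → 12800 → 16000.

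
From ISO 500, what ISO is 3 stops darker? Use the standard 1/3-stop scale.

ISO: 500 → 400 → 320 → 250 → 200 → 160 → 125 → 100 → 80 → 64 — 3 stops dropped (darker).

ISO 64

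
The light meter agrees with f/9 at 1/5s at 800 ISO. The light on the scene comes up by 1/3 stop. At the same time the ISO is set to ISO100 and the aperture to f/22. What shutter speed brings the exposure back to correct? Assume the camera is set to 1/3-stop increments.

8 s

Scene light: 1/3 stop brighter.
ISO: 800 → 640 → 500 → 400 → 320 → 250 → 200 → 160 → 125 → 100 — 3 stops dropped (darker).
Aperture: f/9 → f/10 → f/11 → f/13 → f/14 → f/16 → f/18 → f/20 → f/22 — 2 2/3 stops narrower (darker).
Net so far: 5 1/3 stops darker. Shutter speed: 1/5 → 1/4 → 0.3 → 0.4 → 0.5 → 0.6 → 0.8 → 1 → 1.3 → 1.6 → 2 → 2.5 → 3.2 → 4 → 5 → 6 → 8.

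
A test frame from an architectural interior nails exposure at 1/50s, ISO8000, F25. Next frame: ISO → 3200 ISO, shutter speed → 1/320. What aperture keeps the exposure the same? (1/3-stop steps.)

f/6.3

ISO: 8000 → 6400 → 5000 → 4000 → 3200 — 1 1/3 stops dropped (darker).
Shutter speed: 1/50 → 1/60 → 1/80 → 1/100 → 1/125 → 1/160 → 1/200 → 1/250 → 1/320 — 2 2/3 stops shorter (darker).
Net change so far: 4 stops darker. Offset with the aperture: f/25 → f/22 → f/20 → f/18 → f/16 → f/14 → f/13 → f/11 → f/10 → f/9 → f/8 → f/7.1 → f/6.3.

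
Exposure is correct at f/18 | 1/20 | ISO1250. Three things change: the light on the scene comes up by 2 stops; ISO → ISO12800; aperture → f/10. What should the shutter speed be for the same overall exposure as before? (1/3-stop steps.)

Scene light: 2 stops brighter.
ISO: 1250 → 1600 → 2000 → 2500 → 3200 → 4000 → 5000 → 6400 → 8000 → 10000 → 12800 — 3 1/3 stops higher (brighter).
Aperture: f/18 → f/16 → f/14 → f/13 → f/11 → f/10 — 1 2/3 stops larger aperture (brighter).
Net so far: 7 stops brighter. Shutter speed: 1/20 → 1/25 → 1/30 → 1/40 → 1/50 → 1/60 → 1/80 → 1/100 → 1/125 → 1/160 → 1/200 → 1/250 → 1/320 → 1/400 → 1/500 → 1/640 → 1/800 → 1/1000 → 1/1250 → 1/1600 → 1/2000 → 1/2500.

1/2500s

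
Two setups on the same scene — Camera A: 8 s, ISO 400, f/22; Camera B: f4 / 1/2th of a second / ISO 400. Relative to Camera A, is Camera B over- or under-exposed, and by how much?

1 stop brighter

Aperture: f/22 → f/16 → f/11 → f/8 → f/5.6 → f/4 — 5 stops opened up (brighter).
Shutter speed: 8 → 4 → 2 → 1 → 1/2 — 4 stops faster (darker).
ISO: unchanged.
Net: +5 −4 = +1 stop.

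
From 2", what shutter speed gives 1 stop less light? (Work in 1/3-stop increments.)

1 s

Shutter speed: 2 → 1.6 → 1.3 → 1 — 1 stop faster (darker).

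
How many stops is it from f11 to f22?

f/11 → f/16 → f/22 — count the steps: 2 stops.

2 stops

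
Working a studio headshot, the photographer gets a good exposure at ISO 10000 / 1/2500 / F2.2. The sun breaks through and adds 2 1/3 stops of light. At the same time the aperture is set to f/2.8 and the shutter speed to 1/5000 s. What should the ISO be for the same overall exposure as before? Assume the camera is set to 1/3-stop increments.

Scene light: 2 1/3 stops brighter.
Aperture: f/2.2 → f/2.5 → f/2.8 — 2/3 stop smaller aperture (darker).
Shutter speed: 1/2500 → 1/3200 → 1/4000 → 1/5000 — 1 stop shorter (darker).
Net so far: 2/3 stop brighter. ISO: 10000 → 8000 → 6400.

ISO 6400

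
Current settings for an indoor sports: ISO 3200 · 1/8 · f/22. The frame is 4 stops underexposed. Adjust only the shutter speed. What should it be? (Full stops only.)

2 s

Underexposed by 4 stops → need 4 stops brighter.
Shutter speed: 1/8 → 1/4 → 1/2 → 1 → 2.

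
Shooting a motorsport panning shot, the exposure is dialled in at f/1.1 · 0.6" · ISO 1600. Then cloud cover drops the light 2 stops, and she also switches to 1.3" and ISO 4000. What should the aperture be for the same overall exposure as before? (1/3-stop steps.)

Scene light: 2 stops darker.
Shutter speed: 0.6 → 0.8 → 1 → 1.3 — 1 stop longer (brighter).
ISO: 1600 → 2000 → 2500 → 3200 → 4000 — 1 1/3 stops higher (brighter).
Net so far: 1/3 stop brighter. Aperture: f/1.1 → f/1.2.

f/1.2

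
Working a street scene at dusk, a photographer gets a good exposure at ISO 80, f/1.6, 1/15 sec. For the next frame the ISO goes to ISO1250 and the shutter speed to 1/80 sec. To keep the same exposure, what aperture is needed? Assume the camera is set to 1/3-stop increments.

ISO: 80 → 100 → 125 → 160 → 200 → 250 → 320 → 400 → 500 → 640 → 800 → 1000 → 1250 — 4 stops higher (brighter).
Shutter speed: 1/15 → 1/20 → 1/25 → 1/30 → 1/40 → 1/50 → 1/60 → 1/80 — 2 1/3 stops shorter (darker).
Net change so far: 1 2/3 stops brighter. Offset with the aperture: f/1.6 → f/1.8 → f/2 → f/2.2 → f/2.5 → f/2.8.

f/2.8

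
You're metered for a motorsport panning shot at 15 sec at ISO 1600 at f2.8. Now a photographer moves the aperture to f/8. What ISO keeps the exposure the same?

ISO 12800

Aperture: f/2.8 → f/4 → f/5.6 → f/8 — 3 stops narrower (darker).
Need 3 stops brighter from the ISO: 1600 → 3200 → 6400 → 12800.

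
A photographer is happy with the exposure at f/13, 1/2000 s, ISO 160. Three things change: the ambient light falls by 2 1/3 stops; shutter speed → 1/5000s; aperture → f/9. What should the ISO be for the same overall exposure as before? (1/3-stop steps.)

Scene light: 2 1/3 stops darker.
Shutter speed: 1/2000 → 1/2500 → 1/3200 → 1/4000 → 1/5000 — 1 1/3 stops faster (darker).
Aperture: f/13 → f/11 → f/10 → f/9 — 1 stop larger aperture (brighter).
Net so far: 2 2/3 stops darker. ISO: 160 → 200 → 250 → 320 → 400 → 500 → 640 → 800 → 1000.

ISO 1000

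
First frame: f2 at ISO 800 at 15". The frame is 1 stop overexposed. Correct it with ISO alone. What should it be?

ISO 400

Overexposed by 1 stop → need 1 stop darker.
ISO: 800 → 400.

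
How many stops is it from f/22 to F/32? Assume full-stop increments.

f/22 → f/32 — count the steps: 1 stop.

1 stop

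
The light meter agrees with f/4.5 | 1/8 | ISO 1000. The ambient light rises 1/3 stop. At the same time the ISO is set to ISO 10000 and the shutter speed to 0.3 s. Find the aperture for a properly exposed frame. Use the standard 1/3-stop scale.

f/25

Scene light: 1/3 stop brighter.
ISO: 1000 → 1250 → 1600 → 2000 → 2500 → 3200 → 4000 → 5000 → 6400 → 8000 → 10000 — 3 1/3 stops higher (brighter).
Shutter speed: 1/8 → 1/6 → 1/5 → 1/4 → 0.3 — 1 1/3 stops longer (brighter).
Net so far: 5 stops brighter. Aperture: f/4.5 → f/5 → f/5.6 → f/6.3 → f/7.1 → f/8 → f/9 → f/10 → f/11 → f/13 → f/14 → f/16 → f/18 → f/20 → f/22 → f/25.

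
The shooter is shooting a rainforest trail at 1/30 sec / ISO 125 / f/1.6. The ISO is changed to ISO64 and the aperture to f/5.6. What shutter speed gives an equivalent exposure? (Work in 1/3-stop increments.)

ISO: 125 → 100 → 80 → 64 — 1 stop lower (darker).
Aperture: f/1.6 → f/1.8 → f/2 → f/2.2 → f/2.5 → f/2.8 → f/3.2 → f/3.5 → f/4 → f/4.5 → f/5 → f/5.6 — 3 2/3 stops smaller aperture (darker).
Net change so far: 4 2/3 stops darker. Offset with the shutter speed: 1/30 → 1/25 → 1/20 → 1/15 → 1/13 → 1/10 → 1/8 → 1/6 → 1/5 → 1/4 → 0.3 → 0.4 → 0.5 → 0.6 → 0.8.

0.8 s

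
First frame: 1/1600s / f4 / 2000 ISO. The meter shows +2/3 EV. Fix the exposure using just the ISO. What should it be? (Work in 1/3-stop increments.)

Overexposed by 2/3 stop → need 2/3 stop darker.
ISO: 2000 → 1600 → 1250.

ISO 1250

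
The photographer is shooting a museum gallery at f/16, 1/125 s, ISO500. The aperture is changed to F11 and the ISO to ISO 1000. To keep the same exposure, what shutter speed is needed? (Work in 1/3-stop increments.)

1/500s

Aperture: f/16 → f/14 → f/13 → f/11 — 1 stop opened up (brighter).
ISO: 500 → 640 → 800 → 1000 — 1 stop raised (brighter).
Net change so far: 2 stops brighter. Offset with the shutter speed: 1/125 → 1/160 → 1/200 → 1/250 → 1/320 → 1/400 → 1/500.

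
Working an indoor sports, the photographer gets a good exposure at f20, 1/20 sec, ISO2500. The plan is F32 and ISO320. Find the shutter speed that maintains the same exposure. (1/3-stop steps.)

1 s

Aperture: f/20 → f/22 → f/25 → f/29 → f/32 — 1 1/3 stops stopped down (darker).
ISO: 2500 → 2000 → 1600 → 1250 → 1000 → 800 → 640 → 500 → 400 → 320 — 3 stops lower (darker).
Net change so far: 4 1/3 stops darker. Offset with the shutter speed: 1/20 → 1/15 → 1/13 → 1/10 → 1/8 → 1/6 → 1/5 → 1/4 → 0.3 → 0.4 → 0.5 → 0.6 → 0.8 → 1.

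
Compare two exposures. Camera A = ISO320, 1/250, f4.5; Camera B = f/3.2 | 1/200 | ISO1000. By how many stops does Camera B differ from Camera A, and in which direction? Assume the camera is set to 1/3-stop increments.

3 stops brighter

Aperture: f/4.5 → f/4 → f/3.5 → f/3.2 — 1 stop wider (brighter).
Shutter speed: 1/250 → 1/200 — 1/3 stop slower (brighter).
ISO: 320 → 400 → 500 → 640 → 800 → 1000 — 1 2/3 stops higher (brighter).
Net: +1 +1/3 +1 2/3 = +3 stops.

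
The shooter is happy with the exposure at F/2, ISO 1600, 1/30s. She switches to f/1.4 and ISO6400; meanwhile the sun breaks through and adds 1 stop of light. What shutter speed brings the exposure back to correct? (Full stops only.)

1/500s

Scene light: 1 stop brighter.
Aperture: f/2 → f/1.4 — 1 stop wider (brighter).
ISO: 1600 → 3200 → 6400 — 2 stops raised (brighter).
Net so far: 4 stops brighter. Shutter speed: 1/30 → 1/60 → 1/125 → 1/250 → 1/500.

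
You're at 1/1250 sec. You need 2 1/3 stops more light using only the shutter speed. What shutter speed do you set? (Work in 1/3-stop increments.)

Shutter speed: 1/1250 → 1/1000 → 1/800 → 1/640 → 1/500 → 1/400 → 1/320 → 1/250 — 2 1/3 stops slower (brighter).

1/250s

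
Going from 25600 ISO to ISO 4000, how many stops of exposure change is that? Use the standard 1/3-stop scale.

2 2/3 stops

25600 → 20000 → 16000 → 12800 → 10000 → 8000 → 6400 → 5000 → 4000 — count the steps: 8 third-stops = 2 2/3 stops.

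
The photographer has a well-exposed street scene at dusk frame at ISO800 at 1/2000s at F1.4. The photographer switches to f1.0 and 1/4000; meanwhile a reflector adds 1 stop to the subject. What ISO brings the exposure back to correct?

ISO 400

Scene light: 1 stop brighter.
Aperture: f/1.4 → f/1.0 — 1 stop larger aperture (brighter).
Shutter speed: 1/2000 → 1/4000 — 1 stop shorter (darker).
Net so far: 1 stop brighter. ISO: 800 → 400.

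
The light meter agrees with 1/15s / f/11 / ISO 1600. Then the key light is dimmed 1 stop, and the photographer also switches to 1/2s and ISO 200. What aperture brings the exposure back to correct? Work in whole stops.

f/8

Scene light: 1 stop darker.
Shutter speed: 1/15 → 1/8 → 1/4 → 1/2 — 3 stops longer (brighter).
ISO: 1600 → 800 → 400 → 200 — 3 stops lower (darker).
Net so far: 1 stop darker. Aperture: f/11 → f/8.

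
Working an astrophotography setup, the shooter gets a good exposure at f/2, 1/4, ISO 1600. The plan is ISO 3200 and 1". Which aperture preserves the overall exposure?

f/5.6

ISO: 1600 → 3200 — 1 stop higher (brighter).
Shutter speed: 1/4 → 1/2 → 1 — 2 stops slower (brighter).
Net change so far: 3 stops brighter. Offset with the aperture: f/2 → f/2.8 → f/4 → f/5.6.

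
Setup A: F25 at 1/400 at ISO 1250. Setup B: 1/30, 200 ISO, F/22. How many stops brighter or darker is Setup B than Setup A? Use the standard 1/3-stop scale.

Aperture: f/25 → f/22 — 1/3 stop larger aperture (brighter).
Shutter speed: 1/400 → 1/320 → 1/250 → 1/200 → 1/160 → 1/125 → 1/100 → 1/80 → 1/60 → 1/50 → 1/40 → 1/30 — 3 2/3 stops slower (brighter).
ISO: 1250 → 1000 → 800 → 640 → 500 → 400 → 320 → 250 → 200 — 2 2/3 stops lower (darker).
Net: +1/3 +3 2/3 −2 2/3 = +1 1/3 stops.

1 1/3 stops brighter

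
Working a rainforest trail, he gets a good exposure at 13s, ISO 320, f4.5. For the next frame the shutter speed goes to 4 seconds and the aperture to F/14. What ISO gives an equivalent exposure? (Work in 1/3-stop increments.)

ISO 10000

Shutter speed: 13 → 10 → 8 → 6 → 5 → 4 — 1 2/3 stops faster (darker).
Aperture: f/4.5 → f/5 → f/5.6 → f/6.3 → f/7.1 → f/8 → f/9 → f/10 → f/11 → f/13 → f/14 — 3 1/3 stops stopped down (darker).
Net change so far: 5 stops darker. Offset with the ISO: 320 → 400 → 500 → 640 → 800 → 1000 → 1250 → 1600 → 2000 → 2500 → 3200 → 4000 → 5000 → 6400 → 8000 → 10000.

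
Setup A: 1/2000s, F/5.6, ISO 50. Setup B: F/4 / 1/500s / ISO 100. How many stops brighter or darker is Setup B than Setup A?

4 stops brighter

Aperture: f/5.6 → f/4 — 1 stop wider (brighter).
Shutter speed: 1/2000 → 1/1000 → 1/500 — 2 stops slower (brighter).
ISO: 50 → 100 — 1 stop raised (brighter).
Net: +1 +2 +1 = +4 stops.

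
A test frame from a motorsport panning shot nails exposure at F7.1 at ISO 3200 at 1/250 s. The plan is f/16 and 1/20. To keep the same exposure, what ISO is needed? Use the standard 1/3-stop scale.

Aperture: f/7.1 → f/8 → f/9 → f/10 → f/11 → f/13 → f/14 → f/16 — 2 1/3 stops smaller aperture (darker).
Shutter speed: 1/250 → 1/200 → 1/160 → 1/125 → 1/100 → 1/80 → 1/60 → 1/50 → 1/40 → 1/30 → 1/25 → 1/20 — 3 2/3 stops slower (brighter).
Net change so far: 1 1/3 stops brighter. Offset with the ISO: 3200 → 2500 → 2000 → 1600 → 1250.

ISO 1250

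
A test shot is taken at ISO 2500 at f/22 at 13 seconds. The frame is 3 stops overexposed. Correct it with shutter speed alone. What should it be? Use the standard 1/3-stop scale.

1.6 s

Overexposed by 3 stops → need 3 stops darker.
Shutter speed: 13 → 10 → 8 → 6 → 5 → 4 → 3.2 → 2.5 → 2 → 1.6.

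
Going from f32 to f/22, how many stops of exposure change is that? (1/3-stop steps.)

f/32 → f/29 → f/25 → f/22 — count the steps: 3 third-stops = 1 stop.

1 stop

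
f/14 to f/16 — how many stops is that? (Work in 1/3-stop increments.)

f/14 → f/16 — count the steps: 1 third-stops = 1/3 stop.

1/3 stop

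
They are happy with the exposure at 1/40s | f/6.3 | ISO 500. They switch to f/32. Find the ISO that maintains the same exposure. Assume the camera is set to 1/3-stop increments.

ISO 12800

Aperture: f/6.3 → f/7.1 → f/8 → f/9 → f/10 → f/11 → f/13 → f/14 → f/16 → f/18 → f/20 → f/22 → f/25 → f/29 → f/32 — 4 2/3 stops stopped down (darker).
Need 4 2/3 stops brighter from the ISO: 500 → 640 → 800 → 1000 → 1250 → 1600 → 2000 → 2500 → 3200 → 4000 → 5000 → 6400 → 8000 → 10000 → 12800.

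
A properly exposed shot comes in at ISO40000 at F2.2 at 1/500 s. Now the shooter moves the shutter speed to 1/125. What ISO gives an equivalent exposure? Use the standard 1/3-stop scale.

ISO 10000

Shutter speed: 1/500 → 1/400 → 1/320 → 1/250 → 1/200 → 1/160 → 1/125 — 2 stops longer (brighter).
Need 2 stops darker from the ISO: 40000 → 32000 → 25600 → 20000 → 16000 → 12800 → 10000.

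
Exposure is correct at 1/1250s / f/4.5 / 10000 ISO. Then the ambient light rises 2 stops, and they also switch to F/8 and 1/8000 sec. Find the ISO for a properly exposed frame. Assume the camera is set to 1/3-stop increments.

Scene light: 2 stops brighter.
Aperture: f/4.5 → f/5 → f/5.6 → f/6.3 → f/7.1 → f/8 — 1 2/3 stops narrower (darker).
Shutter speed: 1/1250 → 1/1600 → 1/2000 → 1/2500 → 1/3200 → 1/4000 → 1/5000 → 1/6400 → 1/8000 — 2 2/3 stops shorter (darker).
Net so far: 2 1/3 stops darker. ISO: 10000 → 12800 → 16000 → 20000 → 25600 → 32000 → 40000 → 51200.

ISO 51200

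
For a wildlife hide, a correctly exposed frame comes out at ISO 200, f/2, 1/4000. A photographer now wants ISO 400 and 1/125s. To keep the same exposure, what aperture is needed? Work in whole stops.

ISO: 200 → 400 — 1 stop raised (brighter).
Shutter speed: 1/4000 → 1/2000 → 1/1000 → 1/500 → 1/250 → 1/125 — 5 stops longer (brighter).
Net change so far: 6 stops brighter. Offset with the aperture: f/2 → f/2.8 → f/4 → f/5.6 → f/8 → f/11 → f/16.

f/16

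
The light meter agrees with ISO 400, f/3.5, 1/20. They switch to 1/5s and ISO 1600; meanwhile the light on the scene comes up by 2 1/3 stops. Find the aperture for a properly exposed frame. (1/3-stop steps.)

Scene light: 2 1/3 stops brighter.
Shutter speed: 1/20 → 1/15 → 1/13 → 1/10 → 1/8 → 1/6 → 1/5 — 2 stops longer (brighter).
ISO: 400 → 500 → 640 → 800 → 1000 → 1250 → 1600 — 2 stops raised (brighter).
Net so far: 6 1/3 stops brighter. Aperture: f/3.5 → f/4 → f/4.5 → f/5 → f/5.6 → f/6.3 → f/7.1 → f/8 → f/9 → f/10 → f/11 → f/13 → f/14 → f/16 → f/18 → f/20 → f/22 → f/25 → f/29 → f/32.

f/32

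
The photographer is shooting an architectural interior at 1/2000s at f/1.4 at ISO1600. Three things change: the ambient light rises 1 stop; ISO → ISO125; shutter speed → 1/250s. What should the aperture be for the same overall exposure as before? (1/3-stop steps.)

Scene light: 1 stop brighter.
ISO: 1600 → 1250 → 1000 → 800 → 640 → 500 → 400 → 320 → 250 → 200 → 160 → 125 — 3 2/3 stops dropped (darker).
Shutter speed: 1/2000 → 1/1600 → 1/1250 → 1/1000 → 1/800 → 1/640 → 1/500 → 1/400 → 1/320 → 1/250 — 3 stops slower (brighter).
Net so far: 1/3 stop brighter. Aperture: f/1.4 → f/1.6.

f/1.6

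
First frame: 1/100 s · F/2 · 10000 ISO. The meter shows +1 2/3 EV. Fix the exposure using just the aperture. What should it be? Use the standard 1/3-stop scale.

f/3.5

Overexposed by 1 2/3 stops → need 1 2/3 stops darker.
Aperture: f/2 → f/2.2 → f/2.5 → f/2.8 → f/3.2 → f/3.5.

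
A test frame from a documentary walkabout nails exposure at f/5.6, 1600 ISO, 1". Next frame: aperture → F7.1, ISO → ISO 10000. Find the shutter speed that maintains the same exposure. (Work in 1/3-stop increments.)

1/4s

Aperture: f/5.6 → f/6.3 → f/7.1 — 2/3 stop smaller aperture (darker).
ISO: 1600 → 2000 → 2500 → 3200 → 4000 → 5000 → 6400 → 8000 → 10000 — 2 2/3 stops higher (brighter).
Net change so far: 2 stops brighter. Offset with the shutter speed: 1 → 0.8 → 0.6 → 0.5 → 0.4 → 0.3 → 1/4.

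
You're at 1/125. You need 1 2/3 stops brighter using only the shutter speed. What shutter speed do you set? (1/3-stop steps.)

Shutter speed: 1/125 → 1/100 → 1/80 → 1/60 → 1/50 → 1/40 — 1 2/3 stops slower (brighter).

1/40s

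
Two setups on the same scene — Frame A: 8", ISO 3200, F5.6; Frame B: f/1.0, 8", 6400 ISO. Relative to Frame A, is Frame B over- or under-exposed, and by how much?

Aperture: f/5.6 → f/4 → f/2.8 → f/2 → f/1.4 → f/1.0 — 5 stops opened up (brighter).
Shutter speed: unchanged.
ISO: 3200 → 6400 — 1 stop higher (brighter).
Net: +5 +1 = +6 stops.

6 stops brighter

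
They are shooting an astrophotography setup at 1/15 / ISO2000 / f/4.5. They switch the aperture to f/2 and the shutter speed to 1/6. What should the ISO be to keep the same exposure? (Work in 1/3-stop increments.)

Aperture: f/4.5 → f/4 → f/3.5 → f/3.2 → f/2.8 → f/2.5 → f/2.2 → f/2 — 2 1/3 stops opened up (brighter).
Shutter speed: 1/15 → 1/13 → 1/10 → 1/8 → 1/6 — 1 1/3 stops longer (brighter).
Net change so far: 3 2/3 stops brighter. Offset with the ISO: 2000 → 1600 → 1250 → 1000 → 800 → 640 → 500 → 400 → 320 → 250 → 200 → 160.

ISO 160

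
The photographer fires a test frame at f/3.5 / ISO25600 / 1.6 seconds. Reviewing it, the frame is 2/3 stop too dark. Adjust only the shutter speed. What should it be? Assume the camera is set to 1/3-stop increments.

2.5 s

Underexposed by 2/3 stop → need 2/3 stop brighter.
Shutter speed: 1.6 → 2 → 2.5.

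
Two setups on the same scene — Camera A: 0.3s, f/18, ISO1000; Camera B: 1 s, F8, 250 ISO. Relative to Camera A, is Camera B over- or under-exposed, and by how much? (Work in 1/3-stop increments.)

2 stops brighter

Aperture: f/18 → f/16 → f/14 → f/13 → f/11 → f/10 → f/9 → f/8 — 2 1/3 stops wider (brighter).
Shutter speed: 0.3 → 0.4 → 0.5 → 0.6 → 0.8 → 1 — 1 2/3 stops longer (brighter).
ISO: 1000 → 800 → 640 → 500 → 400 → 320 → 250 — 2 stops lower (darker).
Net: +2 1/3 +1 2/3 −2 = +2 stops.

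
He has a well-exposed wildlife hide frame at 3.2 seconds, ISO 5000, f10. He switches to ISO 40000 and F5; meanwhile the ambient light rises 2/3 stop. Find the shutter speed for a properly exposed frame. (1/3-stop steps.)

1/15s

Scene light: 2/3 stop brighter.
ISO: 5000 → 6400 → 8000 → 10000 → 12800 → 16000 → 20000 → 25600 → 32000 → 40000 — 3 stops higher (brighter).
Aperture: f/10 → f/9 → f/8 → f/7.1 → f/6.3 → f/5.6 → f/5 — 2 stops larger aperture (brighter).
Net so far: 5 2/3 stops brighter. Shutter speed: 3.2 → 2.5 → 2 → 1.6 → 1.3 → 1 → 0.8 → 0.6 → 0.5 → 0.4 → 0.3 → 1/4 → 1/5 → 1/6 → 1/8 → 1/10 → 1/13 → 1/15.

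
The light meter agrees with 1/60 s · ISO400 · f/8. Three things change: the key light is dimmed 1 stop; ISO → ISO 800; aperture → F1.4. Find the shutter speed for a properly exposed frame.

Scene light: 1 stop darker.
ISO: 400 → 800 — 1 stop higher (brighter).
Aperture: f/8 → f/5.6 → f/4 → f/2.8 → f/2 → f/1.4 — 5 stops opened up (brighter).
Net so far: 5 stops brighter. Shutter speed: 1/60 → 1/125 → 1/250 → 1/500 → 1/1000 → 1/2000.

1/2000s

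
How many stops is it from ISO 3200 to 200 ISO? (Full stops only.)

4 stops

3200 → 1600 → 800 → 400 → 200 — count the steps: 4 stops.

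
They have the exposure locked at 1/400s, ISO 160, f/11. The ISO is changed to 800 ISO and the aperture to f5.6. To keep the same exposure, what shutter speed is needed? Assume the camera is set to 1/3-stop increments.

1/8000s

ISO: 160 → 200 → 250 → 320 → 400 → 500 → 640 → 800 — 2 1/3 stops higher (brighter).
Aperture: f/11 → f/10 → f/9 → f/8 → f/7.1 → f/6.3 → f/5.6 — 2 stops larger aperture (brighter).
Net change so far: 4 1/3 stops brighter. Offset with the shutter speed: 1/400 → 1/500 → 1/640 → 1/800 → 1/1000 → 1/1250 → 1/1600 → 1/2000 → 1/2500 → 1/3200 → 1/4000 → 1/5000 → 1/6400 → 1/8000.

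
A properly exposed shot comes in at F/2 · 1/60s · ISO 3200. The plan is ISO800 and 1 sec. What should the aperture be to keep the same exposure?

f/8

ISO: 3200 → 1600 → 800 — 2 stops lower (darker).
Shutter speed: 1/60 → 1/30 → 1/15 → 1/8 → 1/4 → 1/2 → 1 — 6 stops longer (brighter).
Net change so far: 4 stops brighter. Offset with the aperture: f/2 → f/2.8 → f/4 → f/5.6 → f/8.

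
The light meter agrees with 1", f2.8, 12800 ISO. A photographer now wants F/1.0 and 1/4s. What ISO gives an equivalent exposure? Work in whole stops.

Aperture: f/2.8 → f/2 → f/1.4 → f/1.0 — 3 stops larger aperture (brighter).
Shutter speed: 1 → 1/2 → 1/4 — 2 stops faster (darker).
Net change so far: 1 stop brighter. Offset with the ISO: 12800 → 6400.

ISO 6400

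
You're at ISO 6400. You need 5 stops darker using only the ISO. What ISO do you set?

ISO 200

ISO: 6400 → 3200 → 1600 → 800 → 400 → 200 — 5 stops dropped (darker).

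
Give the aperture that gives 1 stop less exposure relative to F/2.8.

f/4

Aperture: f/2.8 → f/4 — 1 stop stopped down (darker).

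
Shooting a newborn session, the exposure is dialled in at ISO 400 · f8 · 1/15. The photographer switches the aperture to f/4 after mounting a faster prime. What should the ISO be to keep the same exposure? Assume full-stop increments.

ISO 100

Aperture: f/8 → f/5.6 → f/4 — 2 stops larger aperture (brighter).
Need 2 stops darker from the ISO: 400 → 200 → 100.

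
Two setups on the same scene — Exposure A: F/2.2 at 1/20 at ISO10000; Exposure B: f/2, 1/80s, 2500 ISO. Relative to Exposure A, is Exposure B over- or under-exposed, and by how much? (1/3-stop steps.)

Aperture: f/2.2 → f/2 — 1/3 stop larger aperture (brighter).
Shutter speed: 1/20 → 1/25 → 1/30 → 1/40 → 1/50 → 1/60 → 1/80 — 2 stops faster (darker).
ISO: 10000 → 8000 → 6400 → 5000 → 4000 → 3200 → 2500 — 2 stops lower (darker).
Net: +1/3 −2 −2 = −3 2/3 stops.

3 2/3 stops darker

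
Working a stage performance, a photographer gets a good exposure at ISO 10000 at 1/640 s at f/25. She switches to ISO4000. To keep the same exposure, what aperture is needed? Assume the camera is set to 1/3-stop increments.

f/16

ISO: 10000 → 8000 → 6400 → 5000 → 4000 — 1 1/3 stops dropped (darker).
Need 1 1/3 stops brighter from the aperture: f/25 → f/22 → f/20 → f/18 → f/16.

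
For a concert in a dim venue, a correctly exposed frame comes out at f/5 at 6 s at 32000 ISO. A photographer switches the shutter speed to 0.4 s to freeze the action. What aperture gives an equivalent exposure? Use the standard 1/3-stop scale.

f/1.2

Shutter speed: 6 → 5 → 4 → 3.2 → 2.5 → 2 → 1.6 → 1.3 → 1 → 0.8 → 0.6 → 0.5 → 0.4 — 4 stops faster (darker).
Need 4 stops brighter from the aperture: f/5 → f/4.5 → f/4 → f/3.5 → f/3.2 → f/2.8 → f/2.5 → f/2.2 → f/2 → f/1.8 → f/1.6 → f/1.4 → f/1.2.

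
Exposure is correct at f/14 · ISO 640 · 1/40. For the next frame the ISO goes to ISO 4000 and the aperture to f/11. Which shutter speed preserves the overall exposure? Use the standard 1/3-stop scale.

ISO: 640 → 800 → 1000 → 1250 → 1600 → 2000 → 2500 → 3200 → 4000 — 2 2/3 stops higher (brighter).
Aperture: f/14 → f/13 → f/11 — 2/3 stop wider (brighter).
Net change so far: 3 1/3 stops brighter. Offset with the shutter speed: 1/40 → 1/50 → 1/60 → 1/80 → 1/100 → 1/125 → 1/160 → 1/200 → 1/250 → 1/320 → 1/400.

1/400s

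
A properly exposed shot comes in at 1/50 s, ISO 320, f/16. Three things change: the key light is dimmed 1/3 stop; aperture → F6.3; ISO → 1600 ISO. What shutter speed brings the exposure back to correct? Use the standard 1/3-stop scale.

Scene light: 1/3 stop darker.
Aperture: f/16 → f/14 → f/13 → f/11 → f/10 → f/9 → f/8 → f/7.1 → f/6.3 — 2 2/3 stops wider (brighter).
ISO: 320 → 400 → 500 → 640 → 800 → 1000 → 1250 → 1600 — 2 1/3 stops higher (brighter).
Net so far: 4 2/3 stops brighter. Shutter speed: 1/50 → 1/60 → 1/80 → 1/100 → 1/125 → 1/160 → 1/200 → 1/250 → 1/320 → 1/400 → 1/500 → 1/640 → 1/800 → 1/1000 → 1/1250.

1/1250s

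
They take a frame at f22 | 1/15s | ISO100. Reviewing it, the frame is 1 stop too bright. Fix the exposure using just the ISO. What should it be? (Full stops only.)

ISO 50

Overexposed by 1 stop → need 1 stop darker.
ISO: 100 → 50.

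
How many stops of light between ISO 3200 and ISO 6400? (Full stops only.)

1 stop

3200 → 6400 — count the steps: 1 stop.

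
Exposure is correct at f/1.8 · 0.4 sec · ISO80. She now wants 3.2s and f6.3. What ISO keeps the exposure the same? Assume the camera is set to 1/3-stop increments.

ISO 125

Shutter speed: 0.4 → 0.5 → 0.6 → 0.8 → 1 → 1.3 → 1.6 → 2 → 2.5 → 3.2 — 3 stops longer (brighter).
Aperture: f/1.8 → f/2 → f/2.2 → f/2.5 → f/2.8 → f/3.2 → f/3.5 → f/4 → f/4.5 → f/5 → f/5.6 → f/6.3 — 3 2/3 stops narrower (darker).
Net change so far: 2/3 stop darker. Offset with the ISO: 80 → 100 → 125.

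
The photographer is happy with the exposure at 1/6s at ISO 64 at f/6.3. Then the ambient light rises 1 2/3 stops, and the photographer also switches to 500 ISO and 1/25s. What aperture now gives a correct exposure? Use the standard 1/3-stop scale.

Scene light: 1 2/3 stops brighter.
ISO: 64 → 80 → 100 → 125 → 160 → 200 → 250 → 320 → 400 → 500 — 3 stops raised (brighter).
Shutter speed: 1/6 → 1/8 → 1/10 → 1/13 → 1/15 → 1/20 → 1/25 — 2 stops shorter (darker).
Net so far: 2 2/3 stops brighter. Aperture: f/6.3 → f/7.1 → f/8 → f/9 → f/10 → f/11 → f/13 → f/14 → f/16.

f/16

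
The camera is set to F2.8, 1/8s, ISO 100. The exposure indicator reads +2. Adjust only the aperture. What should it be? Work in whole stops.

f/5.6

Overexposed by 2 stops → need 2 stops darker.
Aperture: f/2.8 → f/4 → f/5.6.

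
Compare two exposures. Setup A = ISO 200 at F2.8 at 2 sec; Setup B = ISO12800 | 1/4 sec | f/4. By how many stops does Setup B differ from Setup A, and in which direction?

Aperture: f/2.8 → f/4 — 1 stop stopped down (darker).
Shutter speed: 2 → 1 → 1/2 → 1/4 — 3 stops shorter (darker).
ISO: 200 → 400 → 800 → 1600 → 3200 → 6400 → 12800 — 6 stops raised (brighter).
Net: −1 −3 +6 = +2 stops.

2 stops brighter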